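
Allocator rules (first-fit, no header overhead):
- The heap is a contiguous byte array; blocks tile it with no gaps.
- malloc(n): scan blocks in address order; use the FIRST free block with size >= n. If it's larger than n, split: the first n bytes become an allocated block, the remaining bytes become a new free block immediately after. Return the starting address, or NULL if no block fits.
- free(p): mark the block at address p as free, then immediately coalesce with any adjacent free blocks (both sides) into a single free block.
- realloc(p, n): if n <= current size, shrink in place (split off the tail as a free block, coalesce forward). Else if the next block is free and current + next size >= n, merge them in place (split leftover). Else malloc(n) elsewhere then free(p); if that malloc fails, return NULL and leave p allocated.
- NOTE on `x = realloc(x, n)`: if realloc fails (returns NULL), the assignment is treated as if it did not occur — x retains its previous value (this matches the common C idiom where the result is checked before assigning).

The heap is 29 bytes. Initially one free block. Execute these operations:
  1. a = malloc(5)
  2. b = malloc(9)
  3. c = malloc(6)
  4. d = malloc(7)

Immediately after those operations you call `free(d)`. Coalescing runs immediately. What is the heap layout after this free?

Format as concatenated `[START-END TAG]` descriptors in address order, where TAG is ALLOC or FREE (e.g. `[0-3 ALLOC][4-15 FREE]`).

Answer: [0-4 ALLOC][5-13 ALLOC][14-19 ALLOC][20-28 FREE]

Derivation:
Op 1: a = malloc(5) -> a = 0; heap: [0-4 ALLOC][5-28 FREE]
Op 2: b = malloc(9) -> b = 5; heap: [0-4 ALLOC][5-13 ALLOC][14-28 FREE]
Op 3: c = malloc(6) -> c = 14; heap: [0-4 ALLOC][5-13 ALLOC][14-19 ALLOC][20-28 FREE]
Op 4: d = malloc(7) -> d = 20; heap: [0-4 ALLOC][5-13 ALLOC][14-19 ALLOC][20-26 ALLOC][27-28 FREE]
free(d): d = 20 -> block [20-26 ALLOC]; mark free, coalesce with adjacent free neighbors -> [0-4 ALLOC][5-13 ALLOC][14-19 ALLOC][20-28 FREE]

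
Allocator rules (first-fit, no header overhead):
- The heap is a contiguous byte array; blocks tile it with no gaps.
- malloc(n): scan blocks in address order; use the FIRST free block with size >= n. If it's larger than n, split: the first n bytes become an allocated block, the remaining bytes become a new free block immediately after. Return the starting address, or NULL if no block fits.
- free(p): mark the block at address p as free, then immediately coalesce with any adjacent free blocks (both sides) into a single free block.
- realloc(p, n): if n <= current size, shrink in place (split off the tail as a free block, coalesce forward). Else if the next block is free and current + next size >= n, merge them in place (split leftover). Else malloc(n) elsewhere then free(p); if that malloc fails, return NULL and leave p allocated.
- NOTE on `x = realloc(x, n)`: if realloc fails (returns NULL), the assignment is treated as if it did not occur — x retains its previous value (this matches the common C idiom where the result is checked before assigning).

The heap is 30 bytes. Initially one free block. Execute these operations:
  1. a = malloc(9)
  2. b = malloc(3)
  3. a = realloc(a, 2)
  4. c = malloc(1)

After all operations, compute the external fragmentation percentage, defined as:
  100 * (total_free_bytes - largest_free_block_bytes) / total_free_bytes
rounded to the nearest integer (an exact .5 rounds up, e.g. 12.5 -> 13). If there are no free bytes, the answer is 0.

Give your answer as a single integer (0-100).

Op 1: a = malloc(9) -> a = 0; heap: [0-8 ALLOC][9-29 FREE]
Op 2: b = malloc(3) -> b = 9; heap: [0-8 ALLOC][9-11 ALLOC][12-29 FREE]
Op 3: a = realloc(a, 2) -> a = 0; heap: [0-1 ALLOC][2-8 FREE][9-11 ALLOC][12-29 FREE]
Op 4: c = malloc(1) -> c = 2; heap: [0-1 ALLOC][2-2 ALLOC][3-8 FREE][9-11 ALLOC][12-29 FREE]
Free blocks: [6 18] total_free=24 largest=18 -> 100*(24-18)/24 = 600/24 = 25

Answer: 25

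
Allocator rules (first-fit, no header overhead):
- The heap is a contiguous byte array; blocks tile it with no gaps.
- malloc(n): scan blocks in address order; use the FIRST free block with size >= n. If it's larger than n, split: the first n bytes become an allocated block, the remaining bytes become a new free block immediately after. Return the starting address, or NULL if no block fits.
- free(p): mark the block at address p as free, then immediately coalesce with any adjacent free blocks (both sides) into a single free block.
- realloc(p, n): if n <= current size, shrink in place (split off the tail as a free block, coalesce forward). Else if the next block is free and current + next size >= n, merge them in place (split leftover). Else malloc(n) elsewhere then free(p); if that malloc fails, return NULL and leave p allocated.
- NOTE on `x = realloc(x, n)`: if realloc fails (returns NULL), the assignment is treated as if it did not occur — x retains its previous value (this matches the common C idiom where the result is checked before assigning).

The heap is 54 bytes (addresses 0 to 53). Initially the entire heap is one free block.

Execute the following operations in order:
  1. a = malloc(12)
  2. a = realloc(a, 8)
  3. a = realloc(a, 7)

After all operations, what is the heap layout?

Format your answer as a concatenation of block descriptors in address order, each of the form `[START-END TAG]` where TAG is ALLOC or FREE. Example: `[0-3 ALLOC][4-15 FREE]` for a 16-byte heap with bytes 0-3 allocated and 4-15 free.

Op 1: a = malloc(12) -> a = 0; heap: [0-11 ALLOC][12-53 FREE]
Op 2: a = realloc(a, 8) -> a = 0; heap: [0-7 ALLOC][8-53 FREE]
Op 3: a = realloc(a, 7) -> a = 0; heap: [0-6 ALLOC][7-53 FREE]

Answer: [0-6 ALLOC][7-53 FREE]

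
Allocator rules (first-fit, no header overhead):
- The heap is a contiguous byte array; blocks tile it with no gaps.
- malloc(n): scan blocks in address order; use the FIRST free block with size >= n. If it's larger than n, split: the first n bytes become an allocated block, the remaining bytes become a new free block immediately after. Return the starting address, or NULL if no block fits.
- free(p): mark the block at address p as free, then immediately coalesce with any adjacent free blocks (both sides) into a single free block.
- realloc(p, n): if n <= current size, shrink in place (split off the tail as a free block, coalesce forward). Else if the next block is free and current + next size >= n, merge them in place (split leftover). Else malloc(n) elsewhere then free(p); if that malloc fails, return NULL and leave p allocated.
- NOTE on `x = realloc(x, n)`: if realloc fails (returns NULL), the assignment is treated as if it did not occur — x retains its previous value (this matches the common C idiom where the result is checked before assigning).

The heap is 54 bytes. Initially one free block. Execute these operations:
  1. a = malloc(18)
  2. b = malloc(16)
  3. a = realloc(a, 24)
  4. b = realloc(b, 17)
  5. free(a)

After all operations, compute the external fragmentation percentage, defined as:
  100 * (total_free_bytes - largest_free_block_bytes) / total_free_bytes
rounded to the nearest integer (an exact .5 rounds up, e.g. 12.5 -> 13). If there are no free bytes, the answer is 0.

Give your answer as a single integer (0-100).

Op 1: a = malloc(18) -> a = 0; heap: [0-17 ALLOC][18-53 FREE]
Op 2: b = malloc(16) -> b = 18; heap: [0-17 ALLOC][18-33 ALLOC][34-53 FREE]
Op 3: a = realloc(a, 24) -> NULL (a unchanged); heap: [0-17 ALLOC][18-33 ALLOC][34-53 FREE]
Op 4: b = realloc(b, 17) -> b = 18; heap: [0-17 ALLOC][18-34 ALLOC][35-53 FREE]
Op 5: free(a) -> (freed a); heap: [0-17 FREE][18-34 ALLOC][35-53 FREE]
Free blocks: [18 19] total_free=37 largest=19 -> 100*(37-19)/37 = 1800/37 ≈ 48.649 -> rounds to 49

Answer: 49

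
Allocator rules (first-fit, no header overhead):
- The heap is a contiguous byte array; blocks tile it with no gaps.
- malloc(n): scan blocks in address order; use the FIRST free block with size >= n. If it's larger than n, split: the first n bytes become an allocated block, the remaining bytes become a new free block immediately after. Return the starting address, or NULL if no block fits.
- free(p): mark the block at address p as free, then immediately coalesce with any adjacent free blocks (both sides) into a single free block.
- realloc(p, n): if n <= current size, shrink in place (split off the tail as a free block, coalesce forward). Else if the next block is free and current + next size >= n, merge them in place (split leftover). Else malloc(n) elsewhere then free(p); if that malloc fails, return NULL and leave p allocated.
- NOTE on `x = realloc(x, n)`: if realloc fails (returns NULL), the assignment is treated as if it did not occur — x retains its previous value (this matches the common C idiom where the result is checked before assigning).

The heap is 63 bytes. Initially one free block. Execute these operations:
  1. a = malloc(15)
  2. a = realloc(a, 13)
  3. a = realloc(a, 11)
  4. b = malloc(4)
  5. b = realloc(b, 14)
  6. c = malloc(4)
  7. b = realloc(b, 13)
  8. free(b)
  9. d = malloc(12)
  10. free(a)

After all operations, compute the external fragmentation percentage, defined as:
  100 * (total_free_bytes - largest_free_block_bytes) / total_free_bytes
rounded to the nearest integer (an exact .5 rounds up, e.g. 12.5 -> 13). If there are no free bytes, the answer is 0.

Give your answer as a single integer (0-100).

Answer: 28

Derivation:
Op 1: a = malloc(15) -> a = 0; heap: [0-14 ALLOC][15-62 FREE]
Op 2: a = realloc(a, 13) -> a = 0; heap: [0-12 ALLOC][13-62 FREE]
Op 3: a = realloc(a, 11) -> a = 0; heap: [0-10 ALLOC][11-62 FREE]
Op 4: b = malloc(4) -> b = 11; heap: [0-10 ALLOC][11-14 ALLOC][15-62 FREE]
Op 5: b = realloc(b, 14) -> b = 11; heap: [0-10 ALLOC][11-24 ALLOC][25-62 FREE]
Op 6: c = malloc(4) -> c = 25; heap: [0-10 ALLOC][11-24 ALLOC][25-28 ALLOC][29-62 FREE]
Op 7: b = realloc(b, 13) -> b = 11; heap: [0-10 ALLOC][11-23 ALLOC][24-24 FREE][25-28 ALLOC][29-62 FREE]
Op 8: free(b) -> (freed b); heap: [0-10 ALLOC][11-24 FREE][25-28 ALLOC][29-62 FREE]
Op 9: d = malloc(12) -> d = 11; heap: [0-10 ALLOC][11-22 ALLOC][23-24 FREE][25-28 ALLOC][29-62 FREE]
Op 10: free(a) -> (freed a); heap: [0-10 FREE][11-22 ALLOC][23-24 FREE][25-28 ALLOC][29-62 FREE]
Free blocks: [11 2 34] total_free=47 largest=34 -> 100*(47-34)/47 = 1300/47 ≈ 27.660 -> rounds to 28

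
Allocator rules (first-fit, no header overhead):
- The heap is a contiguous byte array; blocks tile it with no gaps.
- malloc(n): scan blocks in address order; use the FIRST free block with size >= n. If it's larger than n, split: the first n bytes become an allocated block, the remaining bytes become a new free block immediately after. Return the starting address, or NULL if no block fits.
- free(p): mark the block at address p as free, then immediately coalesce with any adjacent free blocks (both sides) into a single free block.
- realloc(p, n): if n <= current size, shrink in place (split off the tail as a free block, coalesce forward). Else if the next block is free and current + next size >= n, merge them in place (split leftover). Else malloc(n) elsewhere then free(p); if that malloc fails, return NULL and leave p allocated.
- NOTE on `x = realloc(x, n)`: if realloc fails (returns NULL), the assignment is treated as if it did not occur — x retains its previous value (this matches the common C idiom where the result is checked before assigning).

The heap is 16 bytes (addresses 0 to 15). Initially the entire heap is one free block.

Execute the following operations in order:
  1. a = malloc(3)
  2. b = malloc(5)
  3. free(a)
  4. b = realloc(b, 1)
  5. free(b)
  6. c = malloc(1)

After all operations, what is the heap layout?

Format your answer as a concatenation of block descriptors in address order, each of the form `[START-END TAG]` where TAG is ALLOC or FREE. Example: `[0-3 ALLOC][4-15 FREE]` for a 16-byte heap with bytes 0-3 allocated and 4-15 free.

Answer: [0-0 ALLOC][1-15 FREE]

Derivation:
Op 1: a = malloc(3) -> a = 0; heap: [0-2 ALLOC][3-15 FREE]
Op 2: b = malloc(5) -> b = 3; heap: [0-2 ALLOC][3-7 ALLOC][8-15 FREE]
Op 3: free(a) -> (freed a); heap: [0-2 FREE][3-7 ALLOC][8-15 FREE]
Op 4: b = realloc(b, 1) -> b = 3; heap: [0-2 FREE][3-3 ALLOC][4-15 FREE]
Op 5: free(b) -> (freed b); heap: [0-15 FREE]
Op 6: c = malloc(1) -> c = 0; heap: [0-0 ALLOC][1-15 FREE]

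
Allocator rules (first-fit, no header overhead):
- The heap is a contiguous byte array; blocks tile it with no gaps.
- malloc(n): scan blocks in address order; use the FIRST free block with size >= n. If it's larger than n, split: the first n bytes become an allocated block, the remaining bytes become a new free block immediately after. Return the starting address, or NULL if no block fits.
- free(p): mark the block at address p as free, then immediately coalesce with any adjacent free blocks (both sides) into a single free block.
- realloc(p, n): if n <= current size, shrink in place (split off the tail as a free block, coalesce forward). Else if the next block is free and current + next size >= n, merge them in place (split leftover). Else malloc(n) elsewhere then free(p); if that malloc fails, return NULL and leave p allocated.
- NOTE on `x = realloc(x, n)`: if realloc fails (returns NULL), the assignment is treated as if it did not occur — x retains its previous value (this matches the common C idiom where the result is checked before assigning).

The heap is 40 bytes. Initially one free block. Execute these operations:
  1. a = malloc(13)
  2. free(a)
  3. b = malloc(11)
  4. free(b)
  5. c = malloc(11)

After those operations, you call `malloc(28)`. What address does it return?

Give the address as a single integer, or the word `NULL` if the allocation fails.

Answer: 11

Derivation:
Op 1: a = malloc(13) -> a = 0; heap: [0-12 ALLOC][13-39 FREE]
Op 2: free(a) -> (freed a); heap: [0-39 FREE]
Op 3: b = malloc(11) -> b = 0; heap: [0-10 ALLOC][11-39 FREE]
Op 4: free(b) -> (freed b); heap: [0-39 FREE]
Op 5: c = malloc(11) -> c = 0; heap: [0-10 ALLOC][11-39 FREE]
malloc(28): first-fit scan over [0-10 ALLOC][11-39 FREE] -> 11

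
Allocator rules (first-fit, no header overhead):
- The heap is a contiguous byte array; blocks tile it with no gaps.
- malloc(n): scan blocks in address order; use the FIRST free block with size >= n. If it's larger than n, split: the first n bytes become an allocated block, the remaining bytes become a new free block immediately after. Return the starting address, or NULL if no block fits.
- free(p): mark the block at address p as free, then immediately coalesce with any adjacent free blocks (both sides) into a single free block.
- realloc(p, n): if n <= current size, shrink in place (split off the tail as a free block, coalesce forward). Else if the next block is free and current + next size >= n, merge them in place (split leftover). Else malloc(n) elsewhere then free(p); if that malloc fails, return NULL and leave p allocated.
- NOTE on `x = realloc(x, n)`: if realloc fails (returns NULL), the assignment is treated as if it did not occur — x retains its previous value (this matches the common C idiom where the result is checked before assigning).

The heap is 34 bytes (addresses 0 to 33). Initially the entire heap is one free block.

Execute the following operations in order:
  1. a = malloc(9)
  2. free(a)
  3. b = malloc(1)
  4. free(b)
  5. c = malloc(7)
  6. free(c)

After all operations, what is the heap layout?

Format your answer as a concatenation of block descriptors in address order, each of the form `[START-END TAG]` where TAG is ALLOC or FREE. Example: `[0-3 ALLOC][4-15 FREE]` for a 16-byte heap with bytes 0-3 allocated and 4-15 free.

Answer: [0-33 FREE]

Derivation:
Op 1: a = malloc(9) -> a = 0; heap: [0-8 ALLOC][9-33 FREE]
Op 2: free(a) -> (freed a); heap: [0-33 FREE]
Op 3: b = malloc(1) -> b = 0; heap: [0-0 ALLOC][1-33 FREE]
Op 4: free(b) -> (freed b); heap: [0-33 FREE]
Op 5: c = malloc(7) -> c = 0; heap: [0-6 ALLOC][7-33 FREE]
Op 6: free(c) -> (freed c); heap: [0-33 FREE]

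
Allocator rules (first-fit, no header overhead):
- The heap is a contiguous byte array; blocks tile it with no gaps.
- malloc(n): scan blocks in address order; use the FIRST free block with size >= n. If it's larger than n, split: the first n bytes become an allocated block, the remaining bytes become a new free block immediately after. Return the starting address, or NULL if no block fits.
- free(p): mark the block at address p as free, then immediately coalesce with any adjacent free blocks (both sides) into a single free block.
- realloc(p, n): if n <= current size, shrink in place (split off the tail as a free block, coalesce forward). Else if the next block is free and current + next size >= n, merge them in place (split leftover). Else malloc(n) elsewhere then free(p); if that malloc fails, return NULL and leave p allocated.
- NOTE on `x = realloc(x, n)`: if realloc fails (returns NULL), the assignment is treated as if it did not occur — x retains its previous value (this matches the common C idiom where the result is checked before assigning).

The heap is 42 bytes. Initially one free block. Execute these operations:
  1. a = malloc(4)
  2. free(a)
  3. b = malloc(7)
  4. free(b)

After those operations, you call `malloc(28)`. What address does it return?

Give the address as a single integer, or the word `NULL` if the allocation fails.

Op 1: a = malloc(4) -> a = 0; heap: [0-3 ALLOC][4-41 FREE]
Op 2: free(a) -> (freed a); heap: [0-41 FREE]
Op 3: b = malloc(7) -> b = 0; heap: [0-6 ALLOC][7-41 FREE]
Op 4: free(b) -> (freed b); heap: [0-41 FREE]
malloc(28): first-fit scan over [0-41 FREE] -> 0

Answer: 0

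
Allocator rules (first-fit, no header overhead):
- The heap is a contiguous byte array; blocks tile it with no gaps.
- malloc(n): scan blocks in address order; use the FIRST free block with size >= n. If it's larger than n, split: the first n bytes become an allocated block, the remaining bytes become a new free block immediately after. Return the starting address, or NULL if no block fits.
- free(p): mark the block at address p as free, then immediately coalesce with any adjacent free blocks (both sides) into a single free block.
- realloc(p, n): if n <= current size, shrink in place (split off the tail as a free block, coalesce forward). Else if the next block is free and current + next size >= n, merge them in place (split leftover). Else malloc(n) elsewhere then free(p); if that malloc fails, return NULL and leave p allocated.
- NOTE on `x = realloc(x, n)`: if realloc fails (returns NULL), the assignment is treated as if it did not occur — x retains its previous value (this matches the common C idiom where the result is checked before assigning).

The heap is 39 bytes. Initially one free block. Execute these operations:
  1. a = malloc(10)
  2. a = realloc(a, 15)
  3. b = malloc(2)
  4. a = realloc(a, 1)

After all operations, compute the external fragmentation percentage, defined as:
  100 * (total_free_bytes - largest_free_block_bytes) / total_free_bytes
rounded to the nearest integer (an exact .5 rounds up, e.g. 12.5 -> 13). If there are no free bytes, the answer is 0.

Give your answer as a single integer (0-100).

Op 1: a = malloc(10) -> a = 0; heap: [0-9 ALLOC][10-38 FREE]
Op 2: a = realloc(a, 15) -> a = 0; heap: [0-14 ALLOC][15-38 FREE]
Op 3: b = malloc(2) -> b = 15; heap: [0-14 ALLOC][15-16 ALLOC][17-38 FREE]
Op 4: a = realloc(a, 1) -> a = 0; heap: [0-0 ALLOC][1-14 FREE][15-16 ALLOC][17-38 FREE]
Free blocks: [14 22] total_free=36 largest=22 -> 100*(36-22)/36 = 1400/36 ≈ 38.889 -> rounds to 39

Answer: 39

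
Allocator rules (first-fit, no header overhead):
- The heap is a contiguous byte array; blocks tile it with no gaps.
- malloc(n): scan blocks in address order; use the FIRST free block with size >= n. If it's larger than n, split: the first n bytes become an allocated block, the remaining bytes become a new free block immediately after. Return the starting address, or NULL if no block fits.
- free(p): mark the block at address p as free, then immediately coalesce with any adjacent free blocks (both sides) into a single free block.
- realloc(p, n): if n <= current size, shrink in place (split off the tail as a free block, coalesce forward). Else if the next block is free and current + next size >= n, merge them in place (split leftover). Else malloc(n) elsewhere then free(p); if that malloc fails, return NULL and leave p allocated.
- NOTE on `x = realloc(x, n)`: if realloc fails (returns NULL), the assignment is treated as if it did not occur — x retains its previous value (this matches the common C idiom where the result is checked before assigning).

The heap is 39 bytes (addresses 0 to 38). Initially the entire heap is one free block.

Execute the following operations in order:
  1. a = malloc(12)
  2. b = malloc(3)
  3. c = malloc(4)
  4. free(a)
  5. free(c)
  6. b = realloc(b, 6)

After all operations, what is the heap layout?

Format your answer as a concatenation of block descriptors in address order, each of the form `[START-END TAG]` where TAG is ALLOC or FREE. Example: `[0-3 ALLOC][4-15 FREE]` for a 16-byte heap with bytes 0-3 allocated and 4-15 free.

Op 1: a = malloc(12) -> a = 0; heap: [0-11 ALLOC][12-38 FREE]
Op 2: b = malloc(3) -> b = 12; heap: [0-11 ALLOC][12-14 ALLOC][15-38 FREE]
Op 3: c = malloc(4) -> c = 15; heap: [0-11 ALLOC][12-14 ALLOC][15-18 ALLOC][19-38 FREE]
Op 4: free(a) -> (freed a); heap: [0-11 FREE][12-14 ALLOC][15-18 ALLOC][19-38 FREE]
Op 5: free(c) -> (freed c); heap: [0-11 FREE][12-14 ALLOC][15-38 FREE]
Op 6: b = realloc(b, 6) -> b = 12; heap: [0-11 FREE][12-17 ALLOC][18-38 FREE]

Answer: [0-11 FREE][12-17 ALLOC][18-38 FREE]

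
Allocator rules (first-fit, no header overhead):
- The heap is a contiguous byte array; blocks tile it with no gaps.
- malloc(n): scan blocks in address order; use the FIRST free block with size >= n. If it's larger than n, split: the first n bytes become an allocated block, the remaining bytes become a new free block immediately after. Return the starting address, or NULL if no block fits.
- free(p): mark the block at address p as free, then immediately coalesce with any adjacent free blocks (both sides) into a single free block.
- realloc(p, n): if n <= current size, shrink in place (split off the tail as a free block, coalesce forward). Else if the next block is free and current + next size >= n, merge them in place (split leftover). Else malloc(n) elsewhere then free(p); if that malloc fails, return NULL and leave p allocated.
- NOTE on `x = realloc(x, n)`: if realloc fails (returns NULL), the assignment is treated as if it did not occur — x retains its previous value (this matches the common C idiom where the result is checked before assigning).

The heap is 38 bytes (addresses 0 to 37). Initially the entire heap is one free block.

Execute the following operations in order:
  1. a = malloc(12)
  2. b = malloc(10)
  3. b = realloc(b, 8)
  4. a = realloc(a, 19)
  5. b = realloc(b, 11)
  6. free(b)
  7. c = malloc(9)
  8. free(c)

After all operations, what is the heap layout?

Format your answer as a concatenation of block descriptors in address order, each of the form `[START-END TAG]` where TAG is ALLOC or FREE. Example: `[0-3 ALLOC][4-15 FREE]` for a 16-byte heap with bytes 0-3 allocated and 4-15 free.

Answer: [0-11 ALLOC][12-37 FREE]

Derivation:
Op 1: a = malloc(12) -> a = 0; heap: [0-11 ALLOC][12-37 FREE]
Op 2: b = malloc(10) -> b = 12; heap: [0-11 ALLOC][12-21 ALLOC][22-37 FREE]
Op 3: b = realloc(b, 8) -> b = 12; heap: [0-11 ALLOC][12-19 ALLOC][20-37 FREE]
Op 4: a = realloc(a, 19) -> NULL (a unchanged); heap: [0-11 ALLOC][12-19 ALLOC][20-37 FREE]
Op 5: b = realloc(b, 11) -> b = 12; heap: [0-11 ALLOC][12-22 ALLOC][23-37 FREE]
Op 6: free(b) -> (freed b); heap: [0-11 ALLOC][12-37 FREE]
Op 7: c = malloc(9) -> c = 12; heap: [0-11 ALLOC][12-20 ALLOC][21-37 FREE]
Op 8: free(c) -> (freed c); heap: [0-11 ALLOC][12-37 FREE]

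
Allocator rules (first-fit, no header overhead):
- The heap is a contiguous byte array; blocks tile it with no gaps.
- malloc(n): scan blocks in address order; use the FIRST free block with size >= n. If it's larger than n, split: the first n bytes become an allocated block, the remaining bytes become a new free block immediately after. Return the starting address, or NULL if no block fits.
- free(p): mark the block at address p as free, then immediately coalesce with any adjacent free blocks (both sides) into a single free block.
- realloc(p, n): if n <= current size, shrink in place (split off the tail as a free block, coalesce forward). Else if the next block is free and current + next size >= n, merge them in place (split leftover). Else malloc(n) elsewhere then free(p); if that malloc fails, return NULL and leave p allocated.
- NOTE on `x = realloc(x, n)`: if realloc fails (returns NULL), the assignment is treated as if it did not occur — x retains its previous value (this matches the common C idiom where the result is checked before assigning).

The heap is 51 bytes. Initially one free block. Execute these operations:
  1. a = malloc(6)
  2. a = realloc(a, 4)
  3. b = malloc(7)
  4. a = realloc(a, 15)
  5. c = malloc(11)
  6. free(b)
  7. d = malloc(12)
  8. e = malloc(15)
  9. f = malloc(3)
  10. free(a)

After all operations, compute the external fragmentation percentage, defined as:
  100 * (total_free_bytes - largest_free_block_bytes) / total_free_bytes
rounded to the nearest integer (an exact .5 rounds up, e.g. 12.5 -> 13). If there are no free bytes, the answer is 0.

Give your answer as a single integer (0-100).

Answer: 8

Derivation:
Op 1: a = malloc(6) -> a = 0; heap: [0-5 ALLOC][6-50 FREE]
Op 2: a = realloc(a, 4) -> a = 0; heap: [0-3 ALLOC][4-50 FREE]
Op 3: b = malloc(7) -> b = 4; heap: [0-3 ALLOC][4-10 ALLOC][11-50 FREE]
Op 4: a = realloc(a, 15) -> a = 11; heap: [0-3 FREE][4-10 ALLOC][11-25 ALLOC][26-50 FREE]
Op 5: c = malloc(11) -> c = 26; heap: [0-3 FREE][4-10 ALLOC][11-25 ALLOC][26-36 ALLOC][37-50 FREE]
Op 6: free(b) -> (freed b); heap: [0-10 FREE][11-25 ALLOC][26-36 ALLOC][37-50 FREE]
Op 7: d = malloc(12) -> d = 37; heap: [0-10 FREE][11-25 ALLOC][26-36 ALLOC][37-48 ALLOC][49-50 FREE]
Op 8: e = malloc(15) -> e = NULL; heap: [0-10 FREE][11-25 ALLOC][26-36 ALLOC][37-48 ALLOC][49-50 FREE]
Op 9: f = malloc(3) -> f = 0; heap: [0-2 ALLOC][3-10 FREE][11-25 ALLOC][26-36 ALLOC][37-48 ALLOC][49-50 FREE]
Op 10: free(a) -> (freed a); heap: [0-2 ALLOC][3-25 FREE][26-36 ALLOC][37-48 ALLOC][49-50 FREE]
Free blocks: [23 2] total_free=25 largest=23 -> 100*(25-23)/25 = 200/25 = 8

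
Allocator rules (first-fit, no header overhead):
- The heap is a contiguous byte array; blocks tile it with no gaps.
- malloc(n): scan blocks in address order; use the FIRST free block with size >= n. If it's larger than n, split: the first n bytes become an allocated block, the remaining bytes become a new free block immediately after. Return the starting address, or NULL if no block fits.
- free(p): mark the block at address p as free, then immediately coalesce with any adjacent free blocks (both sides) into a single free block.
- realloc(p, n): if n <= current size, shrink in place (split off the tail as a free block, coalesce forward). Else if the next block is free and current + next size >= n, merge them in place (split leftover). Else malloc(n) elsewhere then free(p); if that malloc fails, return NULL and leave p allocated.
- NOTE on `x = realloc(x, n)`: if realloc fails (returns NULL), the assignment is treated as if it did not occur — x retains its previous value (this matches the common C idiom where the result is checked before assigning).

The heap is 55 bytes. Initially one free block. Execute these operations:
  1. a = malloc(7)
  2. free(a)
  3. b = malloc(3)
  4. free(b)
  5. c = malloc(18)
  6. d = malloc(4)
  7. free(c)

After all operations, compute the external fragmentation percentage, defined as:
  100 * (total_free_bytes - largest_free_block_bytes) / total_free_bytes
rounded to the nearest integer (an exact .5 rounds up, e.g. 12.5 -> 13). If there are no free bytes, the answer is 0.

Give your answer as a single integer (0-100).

Answer: 35

Derivation:
Op 1: a = malloc(7) -> a = 0; heap: [0-6 ALLOC][7-54 FREE]
Op 2: free(a) -> (freed a); heap: [0-54 FREE]
Op 3: b = malloc(3) -> b = 0; heap: [0-2 ALLOC][3-54 FREE]
Op 4: free(b) -> (freed b); heap: [0-54 FREE]
Op 5: c = malloc(18) -> c = 0; heap: [0-17 ALLOC][18-54 FREE]
Op 6: d = malloc(4) -> d = 18; heap: [0-17 ALLOC][18-21 ALLOC][22-54 FREE]
Op 7: free(c) -> (freed c); heap: [0-17 FREE][18-21 ALLOC][22-54 FREE]
Free blocks: [18 33] total_free=51 largest=33 -> 100*(51-33)/51 = 1800/51 ≈ 35.294 -> rounds to 35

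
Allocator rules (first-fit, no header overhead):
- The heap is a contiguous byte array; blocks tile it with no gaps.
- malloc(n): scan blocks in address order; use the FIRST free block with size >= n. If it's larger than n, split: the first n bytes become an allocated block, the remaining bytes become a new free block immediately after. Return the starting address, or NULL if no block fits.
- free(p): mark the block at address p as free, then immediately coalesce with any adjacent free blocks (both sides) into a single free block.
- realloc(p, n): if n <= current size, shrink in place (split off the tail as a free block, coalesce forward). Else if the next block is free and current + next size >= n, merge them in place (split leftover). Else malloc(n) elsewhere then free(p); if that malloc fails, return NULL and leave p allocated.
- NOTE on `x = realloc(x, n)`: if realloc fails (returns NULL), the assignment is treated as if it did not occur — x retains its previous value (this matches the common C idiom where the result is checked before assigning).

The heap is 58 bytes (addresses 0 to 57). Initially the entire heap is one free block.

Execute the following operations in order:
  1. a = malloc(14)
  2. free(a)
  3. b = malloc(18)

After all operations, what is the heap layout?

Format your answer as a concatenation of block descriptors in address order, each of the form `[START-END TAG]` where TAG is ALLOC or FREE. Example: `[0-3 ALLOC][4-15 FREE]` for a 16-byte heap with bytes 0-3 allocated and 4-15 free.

Answer: [0-17 ALLOC][18-57 FREE]

Derivation:
Op 1: a = malloc(14) -> a = 0; heap: [0-13 ALLOC][14-57 FREE]
Op 2: free(a) -> (freed a); heap: [0-57 FREE]
Op 3: b = malloc(18) -> b = 0; heap: [0-17 ALLOC][18-57 FREE]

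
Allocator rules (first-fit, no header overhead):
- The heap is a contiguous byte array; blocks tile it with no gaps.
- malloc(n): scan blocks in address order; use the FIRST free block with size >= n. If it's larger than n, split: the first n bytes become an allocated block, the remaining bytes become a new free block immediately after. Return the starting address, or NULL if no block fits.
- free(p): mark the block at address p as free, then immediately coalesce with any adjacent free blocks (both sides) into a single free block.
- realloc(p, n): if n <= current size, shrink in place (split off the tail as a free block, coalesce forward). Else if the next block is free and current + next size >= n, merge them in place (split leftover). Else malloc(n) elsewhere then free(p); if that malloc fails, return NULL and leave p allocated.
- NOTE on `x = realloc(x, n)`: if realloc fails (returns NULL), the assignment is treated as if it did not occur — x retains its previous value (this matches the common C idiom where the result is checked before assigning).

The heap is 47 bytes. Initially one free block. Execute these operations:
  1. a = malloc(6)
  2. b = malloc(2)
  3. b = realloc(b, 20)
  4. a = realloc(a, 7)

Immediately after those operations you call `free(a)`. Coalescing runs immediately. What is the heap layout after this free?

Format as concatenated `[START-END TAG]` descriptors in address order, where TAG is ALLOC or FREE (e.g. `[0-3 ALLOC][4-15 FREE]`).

Op 1: a = malloc(6) -> a = 0; heap: [0-5 ALLOC][6-46 FREE]
Op 2: b = malloc(2) -> b = 6; heap: [0-5 ALLOC][6-7 ALLOC][8-46 FREE]
Op 3: b = realloc(b, 20) -> b = 6; heap: [0-5 ALLOC][6-25 ALLOC][26-46 FREE]
Op 4: a = realloc(a, 7) -> a = 26; heap: [0-5 FREE][6-25 ALLOC][26-32 ALLOC][33-46 FREE]
free(a): a = 26 -> block [26-32 ALLOC]; mark free, coalesce with adjacent free neighbors -> [0-5 FREE][6-25 ALLOC][26-46 FREE]

Answer: [0-5 FREE][6-25 ALLOC][26-46 FREE]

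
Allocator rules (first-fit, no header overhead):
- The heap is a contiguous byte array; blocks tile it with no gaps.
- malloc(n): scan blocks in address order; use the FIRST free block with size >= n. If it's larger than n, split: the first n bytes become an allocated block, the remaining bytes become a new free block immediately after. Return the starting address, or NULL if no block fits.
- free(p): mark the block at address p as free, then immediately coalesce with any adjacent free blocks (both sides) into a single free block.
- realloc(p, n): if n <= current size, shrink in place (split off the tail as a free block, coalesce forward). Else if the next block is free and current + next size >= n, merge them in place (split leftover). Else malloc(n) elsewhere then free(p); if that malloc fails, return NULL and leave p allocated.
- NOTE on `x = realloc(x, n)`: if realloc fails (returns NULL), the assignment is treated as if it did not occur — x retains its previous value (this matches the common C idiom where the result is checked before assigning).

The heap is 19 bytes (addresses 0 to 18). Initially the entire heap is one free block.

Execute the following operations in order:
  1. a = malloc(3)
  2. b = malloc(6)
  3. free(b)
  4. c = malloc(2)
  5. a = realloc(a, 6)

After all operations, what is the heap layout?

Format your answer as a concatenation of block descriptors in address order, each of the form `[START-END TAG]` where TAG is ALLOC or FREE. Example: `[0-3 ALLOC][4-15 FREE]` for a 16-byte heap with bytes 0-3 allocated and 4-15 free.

Answer: [0-2 FREE][3-4 ALLOC][5-10 ALLOC][11-18 FREE]

Derivation:
Op 1: a = malloc(3) -> a = 0; heap: [0-2 ALLOC][3-18 FREE]
Op 2: b = malloc(6) -> b = 3; heap: [0-2 ALLOC][3-8 ALLOC][9-18 FREE]
Op 3: free(b) -> (freed b); heap: [0-2 ALLOC][3-18 FREE]
Op 4: c = malloc(2) -> c = 3; heap: [0-2 ALLOC][3-4 ALLOC][5-18 FREE]
Op 5: a = realloc(a, 6) -> a = 5; heap: [0-2 FREE][3-4 ALLOC][5-10 ALLOC][11-18 FREE]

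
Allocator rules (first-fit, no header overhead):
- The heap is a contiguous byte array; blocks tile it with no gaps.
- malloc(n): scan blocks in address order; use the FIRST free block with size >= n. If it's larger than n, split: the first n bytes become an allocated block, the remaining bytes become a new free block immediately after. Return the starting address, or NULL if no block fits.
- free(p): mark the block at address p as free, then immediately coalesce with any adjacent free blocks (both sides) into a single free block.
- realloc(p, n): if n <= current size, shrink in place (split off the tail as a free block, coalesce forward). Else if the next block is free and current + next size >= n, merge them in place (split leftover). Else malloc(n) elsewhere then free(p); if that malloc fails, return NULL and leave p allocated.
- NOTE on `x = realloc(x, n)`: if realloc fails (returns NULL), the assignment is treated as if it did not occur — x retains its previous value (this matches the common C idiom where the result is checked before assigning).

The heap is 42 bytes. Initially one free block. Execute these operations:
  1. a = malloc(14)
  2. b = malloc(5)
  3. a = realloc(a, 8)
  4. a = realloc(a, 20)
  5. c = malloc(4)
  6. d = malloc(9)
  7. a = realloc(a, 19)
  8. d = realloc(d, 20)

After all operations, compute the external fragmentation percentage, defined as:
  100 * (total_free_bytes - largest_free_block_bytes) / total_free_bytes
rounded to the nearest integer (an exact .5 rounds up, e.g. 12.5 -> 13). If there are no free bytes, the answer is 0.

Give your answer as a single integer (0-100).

Op 1: a = malloc(14) -> a = 0; heap: [0-13 ALLOC][14-41 FREE]
Op 2: b = malloc(5) -> b = 14; heap: [0-13 ALLOC][14-18 ALLOC][19-41 FREE]
Op 3: a = realloc(a, 8) -> a = 0; heap: [0-7 ALLOC][8-13 FREE][14-18 ALLOC][19-41 FREE]
Op 4: a = realloc(a, 20) -> a = 19; heap: [0-13 FREE][14-18 ALLOC][19-38 ALLOC][39-41 FREE]
Op 5: c = malloc(4) -> c = 0; heap: [0-3 ALLOC][4-13 FREE][14-18 ALLOC][19-38 ALLOC][39-41 FREE]
Op 6: d = malloc(9) -> d = 4; heap: [0-3 ALLOC][4-12 ALLOC][13-13 FREE][14-18 ALLOC][19-38 ALLOC][39-41 FREE]
Op 7: a = realloc(a, 19) -> a = 19; heap: [0-3 ALLOC][4-12 ALLOC][13-13 FREE][14-18 ALLOC][19-37 ALLOC][38-41 FREE]
Op 8: d = realloc(d, 20) -> NULL (d unchanged); heap: [0-3 ALLOC][4-12 ALLOC][13-13 FREE][14-18 ALLOC][19-37 ALLOC][38-41 FREE]
Free blocks: [1 4] total_free=5 largest=4 -> 100*(5-4)/5 = 100/5 = 20

Answer: 20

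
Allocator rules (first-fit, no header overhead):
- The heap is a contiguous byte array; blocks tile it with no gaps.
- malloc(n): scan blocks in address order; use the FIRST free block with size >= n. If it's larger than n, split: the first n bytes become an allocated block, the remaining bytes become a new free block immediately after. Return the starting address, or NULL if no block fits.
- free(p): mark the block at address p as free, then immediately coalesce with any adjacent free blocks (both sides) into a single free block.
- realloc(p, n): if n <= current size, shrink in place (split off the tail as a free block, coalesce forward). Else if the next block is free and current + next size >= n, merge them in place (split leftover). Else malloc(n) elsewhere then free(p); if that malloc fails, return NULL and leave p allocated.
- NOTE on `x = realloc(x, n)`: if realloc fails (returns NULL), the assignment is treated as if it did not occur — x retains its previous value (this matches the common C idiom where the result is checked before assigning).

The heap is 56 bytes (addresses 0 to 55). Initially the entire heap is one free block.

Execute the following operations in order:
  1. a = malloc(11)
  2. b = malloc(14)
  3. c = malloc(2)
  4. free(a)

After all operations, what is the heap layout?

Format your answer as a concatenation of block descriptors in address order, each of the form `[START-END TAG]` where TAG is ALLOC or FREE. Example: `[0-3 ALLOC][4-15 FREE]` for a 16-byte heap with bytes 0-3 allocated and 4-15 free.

Op 1: a = malloc(11) -> a = 0; heap: [0-10 ALLOC][11-55 FREE]
Op 2: b = malloc(14) -> b = 11; heap: [0-10 ALLOC][11-24 ALLOC][25-55 FREE]
Op 3: c = malloc(2) -> c = 25; heap: [0-10 ALLOC][11-24 ALLOC][25-26 ALLOC][27-55 FREE]
Op 4: free(a) -> (freed a); heap: [0-10 FREE][11-24 ALLOC][25-26 ALLOC][27-55 FREE]

Answer: [0-10 FREE][11-24 ALLOC][25-26 ALLOC][27-55 FREE]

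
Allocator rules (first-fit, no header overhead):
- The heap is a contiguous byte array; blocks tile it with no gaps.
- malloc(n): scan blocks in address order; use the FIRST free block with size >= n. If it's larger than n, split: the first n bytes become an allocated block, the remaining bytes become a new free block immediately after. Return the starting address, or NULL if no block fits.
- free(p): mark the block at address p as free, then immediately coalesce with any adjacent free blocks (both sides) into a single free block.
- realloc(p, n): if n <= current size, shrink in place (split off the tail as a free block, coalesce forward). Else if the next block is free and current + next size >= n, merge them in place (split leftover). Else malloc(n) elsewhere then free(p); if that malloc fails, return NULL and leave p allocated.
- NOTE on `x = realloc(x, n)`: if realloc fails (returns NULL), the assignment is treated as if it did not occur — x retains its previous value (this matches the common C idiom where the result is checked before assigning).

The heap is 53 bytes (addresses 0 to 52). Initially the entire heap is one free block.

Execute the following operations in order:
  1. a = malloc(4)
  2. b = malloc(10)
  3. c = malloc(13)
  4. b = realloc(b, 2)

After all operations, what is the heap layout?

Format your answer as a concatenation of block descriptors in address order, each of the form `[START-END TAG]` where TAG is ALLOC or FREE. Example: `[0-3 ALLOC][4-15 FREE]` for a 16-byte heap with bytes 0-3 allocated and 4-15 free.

Op 1: a = malloc(4) -> a = 0; heap: [0-3 ALLOC][4-52 FREE]
Op 2: b = malloc(10) -> b = 4; heap: [0-3 ALLOC][4-13 ALLOC][14-52 FREE]
Op 3: c = malloc(13) -> c = 14; heap: [0-3 ALLOC][4-13 ALLOC][14-26 ALLOC][27-52 FREE]
Op 4: b = realloc(b, 2) -> b = 4; heap: [0-3 ALLOC][4-5 ALLOC][6-13 FREE][14-26 ALLOC][27-52 FREE]

Answer: [0-3 ALLOC][4-5 ALLOC][6-13 FREE][14-26 ALLOC][27-52 FREE]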